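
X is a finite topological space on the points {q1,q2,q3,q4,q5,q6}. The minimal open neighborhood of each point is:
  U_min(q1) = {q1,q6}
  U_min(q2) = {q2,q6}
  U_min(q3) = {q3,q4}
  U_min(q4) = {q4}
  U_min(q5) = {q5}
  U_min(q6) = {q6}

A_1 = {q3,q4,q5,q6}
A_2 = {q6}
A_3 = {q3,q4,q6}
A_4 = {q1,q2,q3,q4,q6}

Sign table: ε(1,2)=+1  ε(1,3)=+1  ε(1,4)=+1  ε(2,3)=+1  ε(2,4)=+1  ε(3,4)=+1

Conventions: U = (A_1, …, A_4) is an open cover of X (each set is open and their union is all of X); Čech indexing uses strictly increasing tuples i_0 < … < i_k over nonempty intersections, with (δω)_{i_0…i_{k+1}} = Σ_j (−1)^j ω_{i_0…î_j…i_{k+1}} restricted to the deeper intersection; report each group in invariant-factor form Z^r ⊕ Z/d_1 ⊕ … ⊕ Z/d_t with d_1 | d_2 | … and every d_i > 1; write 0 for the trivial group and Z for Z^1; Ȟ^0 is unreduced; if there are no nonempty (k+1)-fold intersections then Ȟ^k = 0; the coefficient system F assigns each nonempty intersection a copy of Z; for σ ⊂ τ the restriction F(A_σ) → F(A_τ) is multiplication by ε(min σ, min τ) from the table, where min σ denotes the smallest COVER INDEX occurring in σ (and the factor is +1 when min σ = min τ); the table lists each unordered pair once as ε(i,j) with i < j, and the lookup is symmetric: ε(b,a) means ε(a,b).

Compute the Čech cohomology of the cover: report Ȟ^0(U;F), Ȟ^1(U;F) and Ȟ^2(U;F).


Ȟ^0(U;F) ≅ Z, Ȟ^1(U;F) ≅ 0, Ȟ^2(U;F) ≅ 0

nonempty intersections:
  A12={q6} A13={q3,q4,q6} A14={q3,q4,q6} A23={q6} A24={q6} A34={q3,q4,q6}
  A123={q6} A124={q6} A134={q3,q4,q6} A234={q6}
  A1234={q6}
C dims 4,6,4,1; δ0: rk 3, SNF 1^3; δ1: rk 3, SNF 1^3; δ2: rk 1, SNF 1^1
Ȟ^0: (4−3)−0=1 ⇒ Z
Ȟ^1: (6−3)−3=0 ⇒ 0
Ȟ^2: (4−1)−3=0 ⇒ 0


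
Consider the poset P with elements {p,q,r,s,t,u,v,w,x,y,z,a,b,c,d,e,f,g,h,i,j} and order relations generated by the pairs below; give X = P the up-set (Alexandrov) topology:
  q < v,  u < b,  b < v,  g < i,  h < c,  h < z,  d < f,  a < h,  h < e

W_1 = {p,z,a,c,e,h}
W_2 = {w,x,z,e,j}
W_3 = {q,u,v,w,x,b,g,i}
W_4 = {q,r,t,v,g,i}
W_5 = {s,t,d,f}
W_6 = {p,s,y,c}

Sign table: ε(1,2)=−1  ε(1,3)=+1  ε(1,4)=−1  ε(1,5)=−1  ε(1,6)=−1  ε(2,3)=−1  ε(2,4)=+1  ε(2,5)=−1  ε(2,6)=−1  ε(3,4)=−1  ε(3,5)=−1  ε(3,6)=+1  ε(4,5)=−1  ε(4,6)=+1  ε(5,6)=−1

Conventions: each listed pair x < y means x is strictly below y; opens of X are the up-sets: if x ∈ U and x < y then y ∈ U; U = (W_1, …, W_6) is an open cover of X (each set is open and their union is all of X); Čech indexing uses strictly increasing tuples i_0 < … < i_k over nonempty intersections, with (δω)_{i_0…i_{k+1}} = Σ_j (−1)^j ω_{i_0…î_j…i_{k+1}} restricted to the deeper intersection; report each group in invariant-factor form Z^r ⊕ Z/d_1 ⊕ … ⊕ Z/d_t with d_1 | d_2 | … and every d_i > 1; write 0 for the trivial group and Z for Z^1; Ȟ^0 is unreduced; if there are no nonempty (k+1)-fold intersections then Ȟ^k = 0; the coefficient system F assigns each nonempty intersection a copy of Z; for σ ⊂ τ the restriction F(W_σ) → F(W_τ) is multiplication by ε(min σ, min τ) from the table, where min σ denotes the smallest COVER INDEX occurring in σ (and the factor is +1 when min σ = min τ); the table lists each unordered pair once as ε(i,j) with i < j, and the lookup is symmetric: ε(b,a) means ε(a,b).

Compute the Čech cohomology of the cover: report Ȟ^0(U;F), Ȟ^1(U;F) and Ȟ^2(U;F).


nerve of the cover:
  W12={z,e} W16={p,c} W23={w,x} W34={q,v,g,i} W45={t} W56={s}
C dims 6,6; δ0: rk 5, SNF 1^5
Ȟ^0 = (6 − 5) − 0 = 1, so Ȟ^0 ≅ Z
Ȟ^1 = (6 − 0) − 5 = 1, so Ȟ^1 ≅ Z
Ȟ^2 = (0 − 0) − 0 = 0, so Ȟ^2 ≅ 0

Ȟ^0 ≅ Z; Ȟ^1 ≅ Z; Ȟ^2 ≅ 0


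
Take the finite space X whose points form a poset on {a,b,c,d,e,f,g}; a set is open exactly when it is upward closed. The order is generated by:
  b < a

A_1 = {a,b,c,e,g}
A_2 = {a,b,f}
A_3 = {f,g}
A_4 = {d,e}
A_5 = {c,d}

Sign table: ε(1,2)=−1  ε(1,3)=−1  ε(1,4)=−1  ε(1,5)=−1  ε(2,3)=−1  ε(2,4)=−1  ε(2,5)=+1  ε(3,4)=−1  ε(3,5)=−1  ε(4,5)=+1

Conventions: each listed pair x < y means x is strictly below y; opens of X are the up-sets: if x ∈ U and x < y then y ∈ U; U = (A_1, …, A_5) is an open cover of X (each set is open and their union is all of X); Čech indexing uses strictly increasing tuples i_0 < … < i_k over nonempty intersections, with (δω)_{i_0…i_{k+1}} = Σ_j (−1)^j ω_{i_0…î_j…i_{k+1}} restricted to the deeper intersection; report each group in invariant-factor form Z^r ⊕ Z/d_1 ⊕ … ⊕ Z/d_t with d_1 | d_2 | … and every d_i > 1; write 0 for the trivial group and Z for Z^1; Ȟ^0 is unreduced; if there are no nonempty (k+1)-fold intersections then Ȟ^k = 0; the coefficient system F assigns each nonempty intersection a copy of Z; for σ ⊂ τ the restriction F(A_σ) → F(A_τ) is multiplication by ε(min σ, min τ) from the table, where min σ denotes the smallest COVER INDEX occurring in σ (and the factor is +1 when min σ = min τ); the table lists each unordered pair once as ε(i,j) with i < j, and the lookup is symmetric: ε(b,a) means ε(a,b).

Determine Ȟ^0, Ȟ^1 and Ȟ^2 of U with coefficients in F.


nonempty overlaps:
  A12={a,b} A13={g} A14={e} A15={c} A23={f} A45={d}
C dims 5,6; δ0: rk 5, SNF 1^4·2
degree 0: 5−5−0 = 0 → Ȟ^0 ≅ 0
degree 1: 6−0−5 = 1 plus torsion [2] → Ȟ^1 ≅ Z ⊕ Z/2
degree 2: 0−0−0 = 0 → Ȟ^2 ≅ 0

Ȟ^0 = 0; Ȟ^1 = Z ⊕ Z/2; Ȟ^2 = 0


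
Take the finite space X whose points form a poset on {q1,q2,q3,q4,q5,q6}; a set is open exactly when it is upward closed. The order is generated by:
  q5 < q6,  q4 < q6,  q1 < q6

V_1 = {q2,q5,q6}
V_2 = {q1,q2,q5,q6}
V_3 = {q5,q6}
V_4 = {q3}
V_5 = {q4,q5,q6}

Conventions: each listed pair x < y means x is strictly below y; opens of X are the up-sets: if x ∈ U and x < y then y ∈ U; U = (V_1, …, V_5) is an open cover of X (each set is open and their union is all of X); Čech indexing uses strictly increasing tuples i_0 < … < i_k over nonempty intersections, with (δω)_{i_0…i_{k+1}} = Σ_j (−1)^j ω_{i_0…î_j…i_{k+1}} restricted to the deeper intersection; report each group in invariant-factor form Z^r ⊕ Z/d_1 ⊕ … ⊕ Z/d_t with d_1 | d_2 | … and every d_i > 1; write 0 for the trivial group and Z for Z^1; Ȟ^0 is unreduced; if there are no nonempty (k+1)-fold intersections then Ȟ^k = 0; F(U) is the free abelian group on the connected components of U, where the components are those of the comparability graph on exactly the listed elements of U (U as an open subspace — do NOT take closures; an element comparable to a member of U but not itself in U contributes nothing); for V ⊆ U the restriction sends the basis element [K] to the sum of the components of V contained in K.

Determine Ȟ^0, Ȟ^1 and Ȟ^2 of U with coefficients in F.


nonempty overlaps:
  V12={q2,q5,q6} V13={q5,q6} V15={q5,q6} V23={q5,q6} V25={q5,q6} V35={q5,q6}
  V123={q5,q6} V125={q5,q6} V135={q5,q6} V235={q5,q6}
  V1235={q5,q6}
components per intersection:
  V1: {q2} {q5,q6}
  V2: {q1,q5,q6} {q2}
  V3: {q5,q6}
  V4: {q3}
  V5: {q4,q5,q6}
  V12: {q2} {q5,q6}
  V13: {q5,q6}
  V15: {q5,q6}
  V23: {q5,q6}
  V25: {q5,q6}
  V35: {q5,q6}
  V123: {q5,q6}
  V125: {q5,q6}
  V135: {q5,q6}
  V235: {q5,q6}
  V1235: {q5,q6}
C dims 7,7,4,1; δ0: rk 4, SNF 1^4; δ1: rk 3, SNF 1^3; δ2: rk 1, SNF 1^1
degree 0: 7−4−0 = 3 → Ȟ^0 ≅ Z^3
degree 1: 7−3−4 = 0 → Ȟ^1 ≅ 0
degree 2: 4−1−3 = 0 → Ȟ^2 ≅ 0

Ȟ^0(U;F) ≅ Z^3,  Ȟ^1(U;F) ≅ 0,  Ȟ^2(U;F) ≅ 0


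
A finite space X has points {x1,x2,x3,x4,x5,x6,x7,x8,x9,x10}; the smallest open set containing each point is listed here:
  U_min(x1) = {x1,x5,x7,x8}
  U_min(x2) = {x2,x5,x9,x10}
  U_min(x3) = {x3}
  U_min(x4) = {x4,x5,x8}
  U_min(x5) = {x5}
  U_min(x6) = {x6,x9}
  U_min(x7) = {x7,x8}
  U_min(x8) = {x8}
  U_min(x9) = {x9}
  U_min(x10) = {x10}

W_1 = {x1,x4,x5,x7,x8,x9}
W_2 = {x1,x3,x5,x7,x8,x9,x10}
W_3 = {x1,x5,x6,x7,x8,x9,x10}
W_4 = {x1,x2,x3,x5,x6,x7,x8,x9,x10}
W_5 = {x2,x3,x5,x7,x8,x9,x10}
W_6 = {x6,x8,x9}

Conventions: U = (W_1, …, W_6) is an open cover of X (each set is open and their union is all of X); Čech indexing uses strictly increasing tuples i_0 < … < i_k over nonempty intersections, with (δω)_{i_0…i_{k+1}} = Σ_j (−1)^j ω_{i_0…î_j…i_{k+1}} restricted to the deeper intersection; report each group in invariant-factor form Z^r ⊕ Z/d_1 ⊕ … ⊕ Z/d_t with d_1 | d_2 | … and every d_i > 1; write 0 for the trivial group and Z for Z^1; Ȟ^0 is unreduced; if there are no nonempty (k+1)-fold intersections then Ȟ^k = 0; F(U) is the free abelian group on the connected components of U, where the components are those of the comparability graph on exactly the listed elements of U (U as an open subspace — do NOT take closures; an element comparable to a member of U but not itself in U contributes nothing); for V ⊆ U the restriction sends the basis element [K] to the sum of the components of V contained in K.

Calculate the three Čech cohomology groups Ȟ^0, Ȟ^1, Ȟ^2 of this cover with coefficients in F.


nonempty intersections:
  W12={x1,x5,x7,x8,x9} W13={x1,x5,x7,x8,x9} W14={x1,x5,x7,x8,x9} W15={x5,x7,x8,x9} W16={x8,x9} W23={x1,x5,x7,x8,x9,x10} W24={x1,x3,x5,x7,x8,x9,x10} W25={x3,x5,x7,x8,x9,x10} W26={x8,x9} W34={x1,x5,x6,x7,x8,x9,x10} W35={x5,x7,x8,x9,x10} W36={x6,x8,x9} W45={x2,x3,x5,x7,x8,x9,x10} W46={x6,x8,x9} W56={x8,x9}
  W123={x1,x5,x7,x8,x9} W124={x1,x5,x7,x8,x9} W125={x5,x7,x8,x9} W126={x8,x9} W134={x1,x5,x7,x8,x9} W135={x5,x7,x8,x9} W136={x8,x9} W145={x5,x7,x8,x9} W146={x8,x9} W156={x8,x9} W234={x1,x5,x7,x8,x9,x10} W235={x5,x7,x8,x9,x10} W236={x8,x9} W245={x3,x5,x7,x8,x9,x10} W246={x8,x9} W256={x8,x9} W345={x5,x7,x8,x9,x10} W346={x6,x8,x9} W356={x8,x9} W456={x8,x9}
  W1234={x1,x5,x7,x8,x9} W1235={x5,x7,x8,x9} W1236={x8,x9} W1245={x5,x7,x8,x9} W1246={x8,x9} W1256={x8,x9} W1345={x5,x7,x8,x9} W1346={x8,x9} W1356={x8,x9} W1456={x8,x9} W2345={x5,x7,x8,x9,x10} W2346={x8,x9} W2356={x8,x9} W2456={x8,x9} W3456={x8,x9}
  W12345={x5,x7,x8,x9} W12346={x8,x9} W12356={x8,x9} W12456={x8,x9} W13456={x8,x9} W23456={x8,x9}
  W123456={x8,x9}
components per intersection:
  W1: {x1,x4,x5,x7,x8} {x9}
  W2: {x1,x5,x7,x8} {x3} {x9} {x10}
  W3: {x1,x5,x7,x8} {x6,x9} {x10}
  W4: {x1,x2,x5,x6,x7,x8,x9,x10} {x3}
  W5: {x2,x5,x9,x10} {x3} {x7,x8}
  W6: {x6,x9} {x8}
  W12: {x1,x5,x7,x8} {x9}
  W13: {x1,x5,x7,x8} {x9}
  W14: {x1,x5,x7,x8} {x9}
  W15: {x5} {x7,x8} {x9}
  W16: {x8} {x9}
  W23: {x1,x5,x7,x8} {x9} {x10}
  W24: {x1,x5,x7,x8} {x3} {x9} {x10}
  W25: {x3} {x5} {x7,x8} {x9} {x10}
  W26: {x8} {x9}
  W34: {x1,x5,x7,x8} {x6,x9} {x10}
  W35: {x5} {x7,x8} {x9} {x10}
  W36: {x6,x9} {x8}
  W45: {x2,x5,x9,x10} {x3} {x7,x8}
  W46: {x6,x9} {x8}
  W56: {x8} {x9}
  W123: {x1,x5,x7,x8} {x9}
  W124: {x1,x5,x7,x8} {x9}
  W125: {x5} {x7,x8} {x9}
  W126: {x8} {x9}
  W134: {x1,x5,x7,x8} {x9}
  W135: {x5} {x7,x8} {x9}
  W136: {x8} {x9}
  W145: {x5} {x7,x8} {x9}
  W146: {x8} {x9}
  W156: {x8} {x9}
  W234: {x1,x5,x7,x8} {x9} {x10}
  W235: {x5} {x7,x8} {x9} {x10}
  W236: {x8} {x9}
  W245: {x3} {x5} {x7,x8} {x9} {x10}
  W246: {x8} {x9}
  W256: {x8} {x9}
  W345: {x5} {x7,x8} {x9} {x10}
  W346: {x6,x9} {x8}
  W356: {x8} {x9}
  W456: {x8} {x9}
  W1234: {x1,x5,x7,x8} {x9}
  W1235: {x5} {x7,x8} {x9}
  W1236: {x8} {x9}
  W1245: {x5} {x7,x8} {x9}
  W1246: {x8} {x9}
  W1256: {x8} {x9}
  W1345: {x5} {x7,x8} {x9}
  W1346: {x8} {x9}
  W1356: {x8} {x9}
  W1456: {x8} {x9}
  W2345: {x5} {x7,x8} {x9} {x10}
  W2346: {x8} {x9}
  W2356: {x8} {x9}
  W2456: {x8} {x9}
  W3456: {x8} {x9}
  W12345: {x5} {x7,x8} {x9}
  W12346: {x8} {x9}
  W12356: {x8} {x9}
  W12456: {x8} {x9}
  W13456: {x8} {x9}
  W23456: {x8} {x9}
  W123456: {x8} {x9}
C dims 16,41,51,35; δ0: rk 14, SNF 1^14; δ1: rk 27, SNF 1^27; δ2: rk 24, SNF 1^24
Ȟ^0: (16−14)−0=2 ⇒ Z^2
Ȟ^1: (41−27)−14=0 ⇒ 0
Ȟ^2: (51−24)−27=0 ⇒ 0

Ȟ^0(U;F) ≅ Z^2, Ȟ^1(U;F) ≅ 0, Ȟ^2(U;F) ≅ 0


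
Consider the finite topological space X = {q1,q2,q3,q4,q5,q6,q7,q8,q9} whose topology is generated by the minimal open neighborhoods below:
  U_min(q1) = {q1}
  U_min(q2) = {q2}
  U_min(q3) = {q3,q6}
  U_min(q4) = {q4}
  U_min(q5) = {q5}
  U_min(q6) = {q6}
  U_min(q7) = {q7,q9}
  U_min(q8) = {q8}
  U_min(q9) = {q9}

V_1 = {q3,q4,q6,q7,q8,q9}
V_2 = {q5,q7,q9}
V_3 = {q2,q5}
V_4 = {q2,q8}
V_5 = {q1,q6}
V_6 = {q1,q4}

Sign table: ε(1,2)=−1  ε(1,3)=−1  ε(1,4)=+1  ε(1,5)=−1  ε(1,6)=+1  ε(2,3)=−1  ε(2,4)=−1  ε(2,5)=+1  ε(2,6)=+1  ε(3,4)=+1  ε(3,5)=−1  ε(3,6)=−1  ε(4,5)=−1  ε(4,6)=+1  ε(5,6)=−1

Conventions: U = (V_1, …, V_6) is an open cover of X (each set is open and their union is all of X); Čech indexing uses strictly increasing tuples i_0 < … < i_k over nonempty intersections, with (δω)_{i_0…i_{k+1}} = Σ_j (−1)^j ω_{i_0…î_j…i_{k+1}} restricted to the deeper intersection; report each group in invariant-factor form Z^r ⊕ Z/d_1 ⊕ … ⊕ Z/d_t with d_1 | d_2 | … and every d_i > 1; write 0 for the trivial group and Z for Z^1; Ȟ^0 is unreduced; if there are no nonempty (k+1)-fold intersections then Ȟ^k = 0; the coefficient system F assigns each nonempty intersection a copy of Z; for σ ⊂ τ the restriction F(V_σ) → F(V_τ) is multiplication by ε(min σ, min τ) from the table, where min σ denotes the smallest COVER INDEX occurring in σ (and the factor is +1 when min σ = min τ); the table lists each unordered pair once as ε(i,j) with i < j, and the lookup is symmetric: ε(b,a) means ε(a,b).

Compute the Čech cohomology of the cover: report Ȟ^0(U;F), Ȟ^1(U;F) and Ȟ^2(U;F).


nerve simplices:
  V12={q7,q9} V14={q8} V15={q6} V16={q4} V23={q5} V34={q2} V56={q1}
C dims 6,7; δ0: rk 5, SNF 1^5
degree 0: 6−5−0 = 1 → Ȟ^0 ≅ Z
degree 1: 7−0−5 = 2 → Ȟ^1 ≅ Z^2
degree 2: 0−0−0 = 0 → Ȟ^2 ≅ 0

Ȟ^0 ≅ Z; Ȟ^1 ≅ Z^2; Ȟ^2 ≅ 0


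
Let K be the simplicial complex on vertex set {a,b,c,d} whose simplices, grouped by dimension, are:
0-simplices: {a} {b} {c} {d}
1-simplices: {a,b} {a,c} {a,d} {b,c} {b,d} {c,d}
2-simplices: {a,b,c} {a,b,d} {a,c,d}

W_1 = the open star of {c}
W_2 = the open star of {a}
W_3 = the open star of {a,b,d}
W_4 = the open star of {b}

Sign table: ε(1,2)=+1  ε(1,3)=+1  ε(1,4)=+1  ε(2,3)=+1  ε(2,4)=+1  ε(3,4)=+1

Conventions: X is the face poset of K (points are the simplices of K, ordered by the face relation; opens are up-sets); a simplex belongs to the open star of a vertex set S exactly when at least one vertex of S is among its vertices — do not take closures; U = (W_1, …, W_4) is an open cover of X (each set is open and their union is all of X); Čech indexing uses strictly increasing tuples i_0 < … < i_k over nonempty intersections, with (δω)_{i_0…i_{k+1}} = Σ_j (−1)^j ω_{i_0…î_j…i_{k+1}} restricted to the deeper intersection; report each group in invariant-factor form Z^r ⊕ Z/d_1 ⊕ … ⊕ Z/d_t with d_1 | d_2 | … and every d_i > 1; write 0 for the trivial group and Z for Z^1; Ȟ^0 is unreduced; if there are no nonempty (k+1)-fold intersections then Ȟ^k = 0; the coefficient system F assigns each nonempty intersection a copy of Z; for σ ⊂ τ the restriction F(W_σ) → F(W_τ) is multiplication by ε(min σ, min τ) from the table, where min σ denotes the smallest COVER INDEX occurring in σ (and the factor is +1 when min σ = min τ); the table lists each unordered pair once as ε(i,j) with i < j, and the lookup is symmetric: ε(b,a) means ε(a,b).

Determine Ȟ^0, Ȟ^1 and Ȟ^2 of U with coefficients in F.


Ȟ^0 = Z; Ȟ^1 = 0; Ȟ^2 = 0

intersection data:
  W1={{c},{a,c},{b,c},{c,d},{a,b,c},{a,c,d}} W2={{a},{a,b},{a,c},{a,d},{a,b,c},{a,b,d},{a,c,d}} W3={{a},{b},{d},{a,b},{a,c},{a,d},{b,c},{b,d},{c,d},{a,b,c},{a,b,d},{a,c,d}} W4={{b},{a,b},{b,c},{b,d},{a,b,c},{a,b,d}}
  W12={{a,c},{a,b,c},{a,c,d}} W13={{a,c},{b,c},{c,d},{a,b,c},{a,c,d}} W14={{b,c},{a,b,c}} W23={{a},{a,b},{a,c},{a,d},{a,b,c},{a,b,d},{a,c,d}} W24={{a,b},{a,b,c},{a,b,d}} W34={{b},{a,b},{b,c},{b,d},{a,b,c},{a,b,d}}
  W123={{a,c},{a,b,c},{a,c,d}} W124={{a,b,c}} W134={{b,c},{a,b,c}} W234={{a,b},{a,b,c},{a,b,d}}
  W1234={{a,b,c}}
C dims 4,6,4,1; δ0: rk 3, SNF 1^3; δ1: rk 3, SNF 1^3; δ2: rk 1, SNF 1^1
Ȟ^0 = (4 − 3) − 0 = 1, so Ȟ^0 ≅ Z
Ȟ^1 = (6 − 3) − 3 = 0, so Ȟ^1 ≅ 0
Ȟ^2 = (4 − 1) − 3 = 0, so Ȟ^2 ≅ 0


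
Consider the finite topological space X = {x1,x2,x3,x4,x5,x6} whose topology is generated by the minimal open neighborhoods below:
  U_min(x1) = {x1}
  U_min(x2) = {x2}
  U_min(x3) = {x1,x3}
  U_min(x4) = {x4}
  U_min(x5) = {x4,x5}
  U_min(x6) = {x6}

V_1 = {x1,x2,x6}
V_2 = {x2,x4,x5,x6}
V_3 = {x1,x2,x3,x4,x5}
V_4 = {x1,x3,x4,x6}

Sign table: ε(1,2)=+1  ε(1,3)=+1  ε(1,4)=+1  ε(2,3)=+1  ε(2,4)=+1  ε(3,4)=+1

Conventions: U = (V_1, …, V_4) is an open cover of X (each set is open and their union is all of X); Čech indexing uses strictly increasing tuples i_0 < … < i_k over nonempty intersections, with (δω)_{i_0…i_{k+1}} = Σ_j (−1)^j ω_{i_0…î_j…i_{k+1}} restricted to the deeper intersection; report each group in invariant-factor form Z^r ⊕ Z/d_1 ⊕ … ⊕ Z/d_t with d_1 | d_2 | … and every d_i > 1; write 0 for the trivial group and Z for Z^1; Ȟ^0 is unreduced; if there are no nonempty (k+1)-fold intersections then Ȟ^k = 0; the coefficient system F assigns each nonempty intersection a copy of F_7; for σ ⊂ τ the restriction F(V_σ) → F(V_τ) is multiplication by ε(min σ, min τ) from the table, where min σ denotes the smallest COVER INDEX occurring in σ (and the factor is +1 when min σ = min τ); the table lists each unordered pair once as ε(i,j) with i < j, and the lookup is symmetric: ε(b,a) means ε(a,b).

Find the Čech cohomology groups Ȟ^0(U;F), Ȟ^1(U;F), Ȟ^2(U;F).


Ȟ^0 = Z/7; Ȟ^1 = 0; Ȟ^2 = Z/7

nonempty overlaps:
  V12={x2,x6} V13={x1,x2} V14={x1,x6} V23={x2,x4,x5} V24={x4,x6} V34={x1,x3,x4}
  V123={x2} V124={x6} V134={x1} V234={x4}
C dims 4,6,4; δ0: rk_F7 3; δ1: rk_F7 3
degree 0: 4−3−0 = 1 → Ȟ^0 ≅ Z/7
degree 1: 6−3−3 = 0 → Ȟ^1 ≅ 0
degree 2: 4−0−3 = 1 → Ȟ^2 ≅ Z/7


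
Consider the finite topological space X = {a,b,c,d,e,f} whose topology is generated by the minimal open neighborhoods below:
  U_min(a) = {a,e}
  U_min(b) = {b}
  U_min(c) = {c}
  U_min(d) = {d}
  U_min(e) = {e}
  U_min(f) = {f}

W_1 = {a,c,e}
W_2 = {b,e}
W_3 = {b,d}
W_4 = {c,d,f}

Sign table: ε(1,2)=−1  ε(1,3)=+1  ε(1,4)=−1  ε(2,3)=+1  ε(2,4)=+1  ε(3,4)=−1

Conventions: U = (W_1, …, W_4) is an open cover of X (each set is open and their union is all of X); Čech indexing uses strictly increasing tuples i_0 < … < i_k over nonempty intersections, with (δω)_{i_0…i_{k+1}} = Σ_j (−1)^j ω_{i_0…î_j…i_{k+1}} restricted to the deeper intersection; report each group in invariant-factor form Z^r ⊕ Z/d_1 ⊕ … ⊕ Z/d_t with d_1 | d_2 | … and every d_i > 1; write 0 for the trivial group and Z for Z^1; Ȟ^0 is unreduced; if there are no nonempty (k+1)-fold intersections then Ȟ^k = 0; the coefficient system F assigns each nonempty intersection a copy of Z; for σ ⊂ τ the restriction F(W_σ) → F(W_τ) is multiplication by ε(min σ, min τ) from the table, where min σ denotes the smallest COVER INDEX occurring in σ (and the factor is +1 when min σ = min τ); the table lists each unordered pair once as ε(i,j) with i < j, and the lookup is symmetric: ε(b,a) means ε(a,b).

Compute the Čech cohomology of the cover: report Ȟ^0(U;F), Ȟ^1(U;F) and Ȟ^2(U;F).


Ȟ^0 = 0, Ȟ^1 = Z/2 and Ȟ^2 = 0

nerve of the cover:
  W12={e} W14={c} W23={b} W34={d}
C dims 4,4; δ0: rk 4, SNF 1^3·2
Ȟ^0 = (4 − 4) − 0 = 0, so Ȟ^0 ≅ 0
Ȟ^1 = (4 − 0) − 4 = 0 plus torsion [2], so Ȟ^1 ≅ Z/2
Ȟ^2 = (0 − 0) − 0 = 0, so Ȟ^2 ≅ 0


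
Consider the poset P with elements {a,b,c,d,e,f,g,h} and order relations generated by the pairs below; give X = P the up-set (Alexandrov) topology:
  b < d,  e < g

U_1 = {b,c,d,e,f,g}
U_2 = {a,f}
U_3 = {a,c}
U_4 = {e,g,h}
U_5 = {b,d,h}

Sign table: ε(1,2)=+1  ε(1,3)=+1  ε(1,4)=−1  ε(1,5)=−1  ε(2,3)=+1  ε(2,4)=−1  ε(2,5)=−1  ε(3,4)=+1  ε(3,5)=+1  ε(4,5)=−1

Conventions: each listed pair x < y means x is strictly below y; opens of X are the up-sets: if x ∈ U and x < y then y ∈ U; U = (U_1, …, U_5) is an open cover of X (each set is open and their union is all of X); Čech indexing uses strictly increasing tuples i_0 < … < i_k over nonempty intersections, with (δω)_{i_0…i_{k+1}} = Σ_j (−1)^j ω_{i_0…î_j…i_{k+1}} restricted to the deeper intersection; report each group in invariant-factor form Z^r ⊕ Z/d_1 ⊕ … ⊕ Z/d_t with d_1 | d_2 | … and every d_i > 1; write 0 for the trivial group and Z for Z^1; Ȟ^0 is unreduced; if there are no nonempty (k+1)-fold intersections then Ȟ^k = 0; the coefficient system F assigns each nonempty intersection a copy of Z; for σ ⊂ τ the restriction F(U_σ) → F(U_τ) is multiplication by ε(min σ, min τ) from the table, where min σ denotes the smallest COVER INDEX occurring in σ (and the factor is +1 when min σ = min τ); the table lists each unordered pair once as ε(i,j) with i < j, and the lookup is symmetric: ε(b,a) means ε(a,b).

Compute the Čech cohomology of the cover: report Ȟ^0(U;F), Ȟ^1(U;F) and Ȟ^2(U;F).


nerve of the cover:
  U12={f} U13={c} U14={e,g} U15={b,d} U23={a} U45={h}
C dims 5,6; δ0: rk 5, SNF 1^4·2
Ȟ^0 = (5 − 5) − 0 = 0, so Ȟ^0 ≅ 0
Ȟ^1 = (6 − 0) − 5 = 1 plus torsion [2], so Ȟ^1 ≅ Z ⊕ Z/2
Ȟ^2 = (0 − 0) − 0 = 0, so Ȟ^2 ≅ 0

Ȟ^0 ≅ 0; Ȟ^1 ≅ Z ⊕ Z/2; Ȟ^2 ≅ 0


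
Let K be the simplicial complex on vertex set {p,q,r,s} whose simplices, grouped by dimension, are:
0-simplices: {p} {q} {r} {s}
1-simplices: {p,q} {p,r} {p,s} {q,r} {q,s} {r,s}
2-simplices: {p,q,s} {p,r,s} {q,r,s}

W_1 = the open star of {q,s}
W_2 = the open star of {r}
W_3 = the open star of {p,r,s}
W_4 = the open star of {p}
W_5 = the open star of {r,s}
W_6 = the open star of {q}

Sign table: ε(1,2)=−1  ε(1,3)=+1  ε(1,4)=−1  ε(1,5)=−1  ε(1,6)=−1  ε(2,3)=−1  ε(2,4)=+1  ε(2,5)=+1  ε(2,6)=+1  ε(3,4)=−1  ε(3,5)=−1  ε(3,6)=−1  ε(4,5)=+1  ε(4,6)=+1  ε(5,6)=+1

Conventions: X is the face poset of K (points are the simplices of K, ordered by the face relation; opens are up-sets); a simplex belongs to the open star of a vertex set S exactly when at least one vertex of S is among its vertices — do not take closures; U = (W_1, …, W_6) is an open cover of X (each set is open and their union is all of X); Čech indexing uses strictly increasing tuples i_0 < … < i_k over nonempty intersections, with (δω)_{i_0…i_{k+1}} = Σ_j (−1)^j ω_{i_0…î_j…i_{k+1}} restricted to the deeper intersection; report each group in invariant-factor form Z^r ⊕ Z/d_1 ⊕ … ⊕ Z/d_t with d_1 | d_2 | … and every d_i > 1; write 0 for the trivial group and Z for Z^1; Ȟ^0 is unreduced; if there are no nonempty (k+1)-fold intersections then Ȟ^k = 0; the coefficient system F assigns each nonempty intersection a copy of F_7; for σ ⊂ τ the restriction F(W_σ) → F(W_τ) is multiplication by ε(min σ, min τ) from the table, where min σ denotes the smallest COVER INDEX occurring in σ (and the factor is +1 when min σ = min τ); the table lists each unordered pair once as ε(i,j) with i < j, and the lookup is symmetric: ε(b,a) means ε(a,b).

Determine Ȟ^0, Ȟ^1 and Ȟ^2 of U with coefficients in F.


nerve simplices:
  W1={{q},{s},{p,q},{p,s},{q,r},{q,s},{r,s},{p,q,s},{p,r,s},{q,r,s}} W2={{r},{p,r},{q,r},{r,s},{p,r,s},{q,r,s}} W3={{p},{r},{s},{p,q},{p,r},{p,s},{q,r},{q,s},{r,s},{p,q,s},{p,r,s},{q,r,s}} W4={{p},{p,q},{p,r},{p,s},{p,q,s},{p,r,s}} W5={{r},{s},{p,r},{p,s},{q,r},{q,s},{r,s},{p,q,s},{p,r,s},{q,r,s}} W6={{q},{p,q},{q,r},{q,s},{p,q,s},{q,r,s}}
  W12={{q,r},{r,s},{p,r,s},{q,r,s}} W13={{s},{p,q},{p,s},{q,r},{q,s},{r,s},{p,q,s},{p,r,s},{q,r,s}} W14={{p,q},{p,s},{p,q,s},{p,r,s}} W15={{s},{p,s},{q,r},{q,s},{r,s},{p,q,s},{p,r,s},{q,r,s}} W16={{q},{p,q},{q,r},{q,s},{p,q,s},{q,r,s}} W23={{r},{p,r},{q,r},{r,s},{p,r,s},{q,r,s}} W24={{p,r},{p,r,s}} W25={{r},{p,r},{q,r},{r,s},{p,r,s},{q,r,s}} W26={{q,r},{q,r,s}} W34={{p},{p,q},{p,r},{p,s},{p,q,s},{p,r,s}} W35={{r},{s},{p,r},{p,s},{q,r},{q,s},{r,s},{p,q,s},{p,r,s},{q,r,s}} W36={{p,q},{q,r},{q,s},{p,q,s},{q,r,s}} W45={{p,r},{p,s},{p,q,s},{p,r,s}} W46={{p,q},{p,q,s}} W56={{q,r},{q,s},{p,q,s},{q,r,s}}
  W123={{q,r},{r,s},{p,r,s},{q,r,s}} W124={{p,r,s}} W125={{q,r},{r,s},{p,r,s},{q,r,s}} W126={{q,r},{q,r,s}} W134={{p,q},{p,s},{p,q,s},{p,r,s}} W135={{s},{p,s},{q,r},{q,s},{r,s},{p,q,s},{p,r,s},{q,r,s}} W136={{p,q},{q,r},{q,s},{p,q,s},{q,r,s}} W145={{p,s},{p,q,s},{p,r,s}} W146={{p,q},{p,q,s}} W156={{q,r},{q,s},{p,q,s},{q,r,s}} W234={{p,r},{p,r,s}} W235={{r},{p,r},{q,r},{r,s},{p,r,s},{q,r,s}} W236={{q,r},{q,r,s}} W245={{p,r},{p,r,s}} W256={{q,r},{q,r,s}} W345={{p,r},{p,s},{p,q,s},{p,r,s}} W346={{p,q},{p,q,s}} W356={{q,r},{q,s},{p,q,s},{q,r,s}} W456={{p,q,s}}
  W1234={{p,r,s}} W1235={{q,r},{r,s},{p,r,s},{q,r,s}} W1236={{q,r},{q,r,s}} W1245={{p,r,s}} W1256={{q,r},{q,r,s}} W1345={{p,s},{p,q,s},{p,r,s}} W1346={{p,q},{p,q,s}} W1356={{q,r},{q,s},{p,q,s},{q,r,s}} W1456={{p,q,s}} W2345={{p,r},{p,r,s}} W2356={{q,r},{q,r,s}} W3456={{p,q,s}}
  W12345={{p,r,s}} W12356={{q,r},{q,r,s}} W13456={{p,q,s}}
C dims 6,15,19,12; δ0: rk_F7 5; δ1: rk_F7 10; δ2: rk_F7 9
degree 0: 6−5−0 = 1 → Ȟ^0 ≅ Z/7
degree 1: 15−10−5 = 0 → Ȟ^1 ≅ 0
degree 2: 19−9−10 = 0 → Ȟ^2 ≅ 0

Ȟ^0 ≅ Z/7,  Ȟ^1 ≅ 0,  Ȟ^2 ≅ 0


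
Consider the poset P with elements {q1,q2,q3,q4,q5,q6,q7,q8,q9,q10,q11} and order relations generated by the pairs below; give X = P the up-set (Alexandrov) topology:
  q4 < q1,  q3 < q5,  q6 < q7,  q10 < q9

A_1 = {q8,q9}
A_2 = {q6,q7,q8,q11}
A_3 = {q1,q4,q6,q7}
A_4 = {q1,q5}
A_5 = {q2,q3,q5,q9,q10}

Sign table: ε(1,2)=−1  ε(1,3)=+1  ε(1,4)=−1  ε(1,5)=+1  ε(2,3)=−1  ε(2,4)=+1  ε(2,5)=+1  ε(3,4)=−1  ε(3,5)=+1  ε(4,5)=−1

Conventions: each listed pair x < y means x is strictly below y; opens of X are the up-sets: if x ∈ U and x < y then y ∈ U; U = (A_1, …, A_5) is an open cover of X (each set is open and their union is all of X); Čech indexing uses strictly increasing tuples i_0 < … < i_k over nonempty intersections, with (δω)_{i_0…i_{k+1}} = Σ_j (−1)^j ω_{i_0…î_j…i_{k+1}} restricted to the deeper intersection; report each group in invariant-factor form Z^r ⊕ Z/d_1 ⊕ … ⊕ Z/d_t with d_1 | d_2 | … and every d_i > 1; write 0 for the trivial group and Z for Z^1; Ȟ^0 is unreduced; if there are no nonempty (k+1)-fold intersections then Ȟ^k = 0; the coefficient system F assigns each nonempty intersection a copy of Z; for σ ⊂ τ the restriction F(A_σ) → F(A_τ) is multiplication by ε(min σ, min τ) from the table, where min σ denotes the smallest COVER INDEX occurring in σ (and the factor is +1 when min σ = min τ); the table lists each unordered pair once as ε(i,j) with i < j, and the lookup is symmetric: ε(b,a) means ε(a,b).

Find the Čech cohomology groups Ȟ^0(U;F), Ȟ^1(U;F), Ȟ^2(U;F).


intersection data:
  A12={q8} A15={q9} A23={q6,q7} A34={q1} A45={q5}
C dims 5,5; δ0: rk 4, SNF 1^4
Ȟ^0 = (5 − 4) − 0 = 1, so Ȟ^0 ≅ Z
Ȟ^1 = (5 − 0) − 4 = 1, so Ȟ^1 ≅ Z
Ȟ^2 = (0 − 0) − 0 = 0, so Ȟ^2 ≅ 0

Ȟ^0 ≅ Z, Ȟ^1 ≅ Z and Ȟ^2 ≅ 0


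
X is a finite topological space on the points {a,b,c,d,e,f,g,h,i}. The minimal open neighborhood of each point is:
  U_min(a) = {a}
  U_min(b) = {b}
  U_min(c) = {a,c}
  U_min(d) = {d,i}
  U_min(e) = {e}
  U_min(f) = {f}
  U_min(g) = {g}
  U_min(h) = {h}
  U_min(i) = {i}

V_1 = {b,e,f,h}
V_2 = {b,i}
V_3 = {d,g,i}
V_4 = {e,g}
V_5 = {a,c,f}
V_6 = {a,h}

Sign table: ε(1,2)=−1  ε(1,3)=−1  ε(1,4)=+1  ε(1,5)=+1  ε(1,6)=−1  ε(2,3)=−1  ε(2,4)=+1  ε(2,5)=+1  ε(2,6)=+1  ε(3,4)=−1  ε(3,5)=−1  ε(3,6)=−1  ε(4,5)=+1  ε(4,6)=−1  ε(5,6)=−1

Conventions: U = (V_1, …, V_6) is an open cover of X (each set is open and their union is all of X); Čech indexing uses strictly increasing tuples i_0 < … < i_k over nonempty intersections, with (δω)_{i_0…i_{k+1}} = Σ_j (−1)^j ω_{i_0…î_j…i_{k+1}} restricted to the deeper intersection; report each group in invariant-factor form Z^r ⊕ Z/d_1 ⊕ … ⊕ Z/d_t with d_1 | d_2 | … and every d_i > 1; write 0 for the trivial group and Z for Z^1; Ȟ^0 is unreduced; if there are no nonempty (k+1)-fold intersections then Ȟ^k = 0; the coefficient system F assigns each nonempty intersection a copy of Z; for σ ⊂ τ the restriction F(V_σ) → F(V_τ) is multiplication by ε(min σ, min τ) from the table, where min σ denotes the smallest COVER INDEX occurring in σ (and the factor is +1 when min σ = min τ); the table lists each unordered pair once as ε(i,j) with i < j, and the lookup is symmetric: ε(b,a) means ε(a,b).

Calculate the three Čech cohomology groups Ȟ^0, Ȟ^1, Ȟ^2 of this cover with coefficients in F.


Ȟ^0 ≅ 0; Ȟ^1 ≅ Z ⊕ Z/2; Ȟ^2 ≅ 0

nerve simplices:
  V12={b} V14={e} V15={f} V16={h} V23={i} V34={g} V56={a}
C dims 6,7; δ0: rk 6, SNF 1^5·2
degree 0: 6−6−0 = 0 → Ȟ^0 ≅ 0
degree 1: 7−0−6 = 1 plus torsion [2] → Ȟ^1 ≅ Z ⊕ Z/2
degree 2: 0−0−0 = 0 → Ȟ^2 ≅ 0


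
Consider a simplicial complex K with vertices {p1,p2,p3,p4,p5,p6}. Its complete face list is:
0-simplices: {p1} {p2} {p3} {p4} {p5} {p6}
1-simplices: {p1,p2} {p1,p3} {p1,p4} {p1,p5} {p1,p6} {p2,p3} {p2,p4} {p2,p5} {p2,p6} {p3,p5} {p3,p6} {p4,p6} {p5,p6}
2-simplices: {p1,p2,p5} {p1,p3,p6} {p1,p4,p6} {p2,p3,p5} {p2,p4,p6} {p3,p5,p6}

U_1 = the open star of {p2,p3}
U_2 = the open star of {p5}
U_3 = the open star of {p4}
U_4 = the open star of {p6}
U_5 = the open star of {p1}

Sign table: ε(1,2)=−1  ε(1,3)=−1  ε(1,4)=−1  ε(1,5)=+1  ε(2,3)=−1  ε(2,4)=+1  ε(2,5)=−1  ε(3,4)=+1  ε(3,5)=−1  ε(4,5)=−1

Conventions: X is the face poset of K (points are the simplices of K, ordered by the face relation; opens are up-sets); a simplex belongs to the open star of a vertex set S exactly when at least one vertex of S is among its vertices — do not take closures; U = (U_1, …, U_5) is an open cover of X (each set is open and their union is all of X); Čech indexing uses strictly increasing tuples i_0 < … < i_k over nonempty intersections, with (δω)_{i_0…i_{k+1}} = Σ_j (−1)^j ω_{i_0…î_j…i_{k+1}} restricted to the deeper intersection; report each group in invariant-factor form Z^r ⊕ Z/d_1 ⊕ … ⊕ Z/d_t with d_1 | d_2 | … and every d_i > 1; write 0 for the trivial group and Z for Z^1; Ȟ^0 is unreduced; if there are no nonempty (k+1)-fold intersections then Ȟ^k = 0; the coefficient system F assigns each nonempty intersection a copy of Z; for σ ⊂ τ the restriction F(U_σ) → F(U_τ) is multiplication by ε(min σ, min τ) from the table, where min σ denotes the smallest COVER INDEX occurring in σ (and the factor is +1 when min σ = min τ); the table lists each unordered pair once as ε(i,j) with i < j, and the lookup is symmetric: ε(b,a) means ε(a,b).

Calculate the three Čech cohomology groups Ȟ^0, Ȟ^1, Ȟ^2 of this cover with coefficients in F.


Ȟ^0(U;F) ≅ Z,  Ȟ^1(U;F) ≅ 0,  Ȟ^2(U;F) ≅ 0

nerve of the cover:
  U1={{p2},{p3},{p1,p2},{p1,p3},{p2,p3},{p2,p4},{p2,p5},{p2,p6},{p3,p5},{p3,p6},{p1,p2,p5},{p1,p3,p6},{p2,p3,p5},{p2,p4,p6},{p3,p5,p6}} U2={{p5},{p1,p5},{p2,p5},{p3,p5},{p5,p6},{p1,p2,p5},{p2,p3,p5},{p3,p5,p6}} U3={{p4},{p1,p4},{p2,p4},{p4,p6},{p1,p4,p6},{p2,p4,p6}} U4={{p6},{p1,p6},{p2,p6},{p3,p6},{p4,p6},{p5,p6},{p1,p3,p6},{p1,p4,p6},{p2,p4,p6},{p3,p5,p6}} U5={{p1},{p1,p2},{p1,p3},{p1,p4},{p1,p5},{p1,p6},{p1,p2,p5},{p1,p3,p6},{p1,p4,p6}}
  U12={{p2,p5},{p3,p5},{p1,p2,p5},{p2,p3,p5},{p3,p5,p6}} U13={{p2,p4},{p2,p4,p6}} U14={{p2,p6},{p3,p6},{p1,p3,p6},{p2,p4,p6},{p3,p5,p6}} U15={{p1,p2},{p1,p3},{p1,p2,p5},{p1,p3,p6}} U24={{p5,p6},{p3,p5,p6}} U25={{p1,p5},{p1,p2,p5}} U34={{p4,p6},{p1,p4,p6},{p2,p4,p6}} U35={{p1,p4},{p1,p4,p6}} U45={{p1,p6},{p1,p3,p6},{p1,p4,p6}}
  U124={{p3,p5,p6}} U125={{p1,p2,p5}} U134={{p2,p4,p6}} U145={{p1,p3,p6}} U345={{p1,p4,p6}}
C dims 5,9,5; δ0: rk 4, SNF 1^4; δ1: rk 5, SNF 1^5
Ȟ^0 = (5 − 4) − 0 = 1, so Ȟ^0 ≅ Z
Ȟ^1 = (9 − 5) − 4 = 0, so Ȟ^1 ≅ 0
Ȟ^2 = (5 − 0) − 5 = 0, so Ȟ^2 ≅ 0


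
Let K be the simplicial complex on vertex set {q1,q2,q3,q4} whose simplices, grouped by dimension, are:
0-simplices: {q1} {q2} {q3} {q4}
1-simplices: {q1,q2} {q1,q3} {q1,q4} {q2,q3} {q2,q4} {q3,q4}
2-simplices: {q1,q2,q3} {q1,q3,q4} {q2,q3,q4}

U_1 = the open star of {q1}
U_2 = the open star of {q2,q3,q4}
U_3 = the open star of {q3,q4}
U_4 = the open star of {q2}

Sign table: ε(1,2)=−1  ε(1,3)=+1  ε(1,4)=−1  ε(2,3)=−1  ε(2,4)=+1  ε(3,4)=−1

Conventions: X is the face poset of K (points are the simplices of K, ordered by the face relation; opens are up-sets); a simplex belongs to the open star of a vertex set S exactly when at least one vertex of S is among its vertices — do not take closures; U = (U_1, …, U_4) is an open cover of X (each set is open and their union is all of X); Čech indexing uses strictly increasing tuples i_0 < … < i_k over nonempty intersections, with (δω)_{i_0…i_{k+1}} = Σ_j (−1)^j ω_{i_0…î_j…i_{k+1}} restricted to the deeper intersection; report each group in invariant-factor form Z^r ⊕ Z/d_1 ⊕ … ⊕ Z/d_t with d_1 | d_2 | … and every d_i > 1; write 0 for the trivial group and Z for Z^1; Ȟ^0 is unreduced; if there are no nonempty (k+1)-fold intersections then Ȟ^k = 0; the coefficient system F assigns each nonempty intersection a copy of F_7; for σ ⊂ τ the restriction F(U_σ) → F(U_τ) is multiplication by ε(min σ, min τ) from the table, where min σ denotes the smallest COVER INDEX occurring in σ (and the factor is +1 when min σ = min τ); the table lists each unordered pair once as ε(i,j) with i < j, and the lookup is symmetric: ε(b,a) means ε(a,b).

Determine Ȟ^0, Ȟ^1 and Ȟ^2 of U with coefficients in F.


Ȟ^0 ≅ Z/7,  Ȟ^1 ≅ 0,  Ȟ^2 ≅ 0

nonempty intersections:
  U1={{q1},{q1,q2},{q1,q3},{q1,q4},{q1,q2,q3},{q1,q3,q4}} U2={{q2},{q3},{q4},{q1,q2},{q1,q3},{q1,q4},{q2,q3},{q2,q4},{q3,q4},{q1,q2,q3},{q1,q3,q4},{q2,q3,q4}} U3={{q3},{q4},{q1,q3},{q1,q4},{q2,q3},{q2,q4},{q3,q4},{q1,q2,q3},{q1,q3,q4},{q2,q3,q4}} U4={{q2},{q1,q2},{q2,q3},{q2,q4},{q1,q2,q3},{q2,q3,q4}}
  U12={{q1,q2},{q1,q3},{q1,q4},{q1,q2,q3},{q1,q3,q4}} U13={{q1,q3},{q1,q4},{q1,q2,q3},{q1,q3,q4}} U14={{q1,q2},{q1,q2,q3}} U23={{q3},{q4},{q1,q3},{q1,q4},{q2,q3},{q2,q4},{q3,q4},{q1,q2,q3},{q1,q3,q4},{q2,q3,q4}} U24={{q2},{q1,q2},{q2,q3},{q2,q4},{q1,q2,q3},{q2,q3,q4}} U34={{q2,q3},{q2,q4},{q1,q2,q3},{q2,q3,q4}}
  U123={{q1,q3},{q1,q4},{q1,q2,q3},{q1,q3,q4}} U124={{q1,q2},{q1,q2,q3}} U134={{q1,q2,q3}} U234={{q2,q3},{q2,q4},{q1,q2,q3},{q2,q3,q4}}
  U1234={{q1,q2,q3}}
C dims 4,6,4,1; δ0: rk_F7 3; δ1: rk_F7 3; δ2: rk_F7 1
Ȟ^0: (4−3)−0=1 ⇒ Z/7
Ȟ^1: (6−3)−3=0 ⇒ 0
Ȟ^2: (4−1)−3=0 ⇒ 0


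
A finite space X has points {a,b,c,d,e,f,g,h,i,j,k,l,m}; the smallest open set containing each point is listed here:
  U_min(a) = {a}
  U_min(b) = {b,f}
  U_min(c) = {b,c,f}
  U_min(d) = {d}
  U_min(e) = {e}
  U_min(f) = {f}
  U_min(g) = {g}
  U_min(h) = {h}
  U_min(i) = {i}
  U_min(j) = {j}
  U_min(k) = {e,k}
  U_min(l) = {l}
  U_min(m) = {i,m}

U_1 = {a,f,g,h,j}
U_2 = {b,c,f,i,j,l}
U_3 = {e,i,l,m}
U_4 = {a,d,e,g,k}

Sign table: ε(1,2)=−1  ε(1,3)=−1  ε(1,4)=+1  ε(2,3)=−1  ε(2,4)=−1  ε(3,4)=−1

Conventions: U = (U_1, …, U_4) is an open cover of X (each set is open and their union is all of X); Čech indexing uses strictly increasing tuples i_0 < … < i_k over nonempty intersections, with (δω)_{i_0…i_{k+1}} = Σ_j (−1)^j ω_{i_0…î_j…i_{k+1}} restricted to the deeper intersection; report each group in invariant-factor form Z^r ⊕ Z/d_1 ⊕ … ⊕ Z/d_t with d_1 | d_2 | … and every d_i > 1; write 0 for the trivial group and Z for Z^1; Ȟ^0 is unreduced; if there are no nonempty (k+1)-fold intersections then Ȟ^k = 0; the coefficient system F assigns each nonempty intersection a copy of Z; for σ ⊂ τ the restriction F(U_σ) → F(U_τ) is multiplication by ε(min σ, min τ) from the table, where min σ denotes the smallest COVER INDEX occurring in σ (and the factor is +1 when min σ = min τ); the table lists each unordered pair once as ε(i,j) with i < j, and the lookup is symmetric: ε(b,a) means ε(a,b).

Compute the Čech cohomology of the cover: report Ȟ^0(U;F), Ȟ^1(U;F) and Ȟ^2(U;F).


Ȟ^0 ≅ 0, Ȟ^1 ≅ Z/2, Ȟ^2 ≅ 0

nerve simplices:
  U12={f,j} U14={a,g} U23={i,l} U34={e}
C dims 4,4; δ0: rk 4, SNF 1^3·2
degree 0: 4−4−0 = 0 → Ȟ^0 ≅ 0
degree 1: 4−0−4 = 0 plus torsion [2] → Ȟ^1 ≅ Z/2
degree 2: 0−0−0 = 0 → Ȟ^2 ≅ 0


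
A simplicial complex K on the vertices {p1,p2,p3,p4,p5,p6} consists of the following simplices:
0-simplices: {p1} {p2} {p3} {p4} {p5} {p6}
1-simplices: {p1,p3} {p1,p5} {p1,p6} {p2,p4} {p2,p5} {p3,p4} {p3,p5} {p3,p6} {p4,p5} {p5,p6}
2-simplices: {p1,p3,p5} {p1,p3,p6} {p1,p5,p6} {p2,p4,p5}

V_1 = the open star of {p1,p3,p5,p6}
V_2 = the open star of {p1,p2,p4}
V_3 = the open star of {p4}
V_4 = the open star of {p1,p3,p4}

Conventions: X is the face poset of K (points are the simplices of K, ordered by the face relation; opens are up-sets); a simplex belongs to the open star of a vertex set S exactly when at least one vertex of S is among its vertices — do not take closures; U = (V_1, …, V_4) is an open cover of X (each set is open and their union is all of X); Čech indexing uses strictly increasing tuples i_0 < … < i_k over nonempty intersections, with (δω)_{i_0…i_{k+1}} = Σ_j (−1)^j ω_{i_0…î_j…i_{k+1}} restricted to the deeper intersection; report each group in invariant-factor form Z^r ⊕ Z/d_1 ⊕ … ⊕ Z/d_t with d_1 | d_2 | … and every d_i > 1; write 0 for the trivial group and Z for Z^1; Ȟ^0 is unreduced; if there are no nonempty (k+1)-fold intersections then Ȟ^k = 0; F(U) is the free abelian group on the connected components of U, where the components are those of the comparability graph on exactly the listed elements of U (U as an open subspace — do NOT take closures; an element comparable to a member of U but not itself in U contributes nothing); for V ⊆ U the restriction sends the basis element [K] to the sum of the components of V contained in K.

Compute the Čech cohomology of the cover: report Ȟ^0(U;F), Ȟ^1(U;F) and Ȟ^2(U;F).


Ȟ^0(U;F) ≅ Z,  Ȟ^1(U;F) ≅ Z,  Ȟ^2(U;F) ≅ 0

nerve of the cover:
  V1={{p1},{p3},{p5},{p6},{p1,p3},{p1,p5},{p1,p6},{p2,p5},{p3,p4},{p3,p5},{p3,p6},{p4,p5},{p5,p6},{p1,p3,p5},{p1,p3,p6},{p1,p5,p6},{p2,p4,p5}} V2={{p1},{p2},{p4},{p1,p3},{p1,p5},{p1,p6},{p2,p4},{p2,p5},{p3,p4},{p4,p5},{p1,p3,p5},{p1,p3,p6},{p1,p5,p6},{p2,p4,p5}} V3={{p4},{p2,p4},{p3,p4},{p4,p5},{p2,p4,p5}} V4={{p1},{p3},{p4},{p1,p3},{p1,p5},{p1,p6},{p2,p4},{p3,p4},{p3,p5},{p3,p6},{p4,p5},{p1,p3,p5},{p1,p3,p6},{p1,p5,p6},{p2,p4,p5}}
  V12={{p1},{p1,p3},{p1,p5},{p1,p6},{p2,p5},{p3,p4},{p4,p5},{p1,p3,p5},{p1,p3,p6},{p1,p5,p6},{p2,p4,p5}} V13={{p3,p4},{p4,p5},{p2,p4,p5}} V14={{p1},{p3},{p1,p3},{p1,p5},{p1,p6},{p3,p4},{p3,p5},{p3,p6},{p4,p5},{p1,p3,p5},{p1,p3,p6},{p1,p5,p6},{p2,p4,p5}} V23={{p4},{p2,p4},{p3,p4},{p4,p5},{p2,p4,p5}} V24={{p1},{p4},{p1,p3},{p1,p5},{p1,p6},{p2,p4},{p3,p4},{p4,p5},{p1,p3,p5},{p1,p3,p6},{p1,p5,p6},{p2,p4,p5}} V34={{p4},{p2,p4},{p3,p4},{p4,p5},{p2,p4,p5}}
  V123={{p3,p4},{p4,p5},{p2,p4,p5}} V124={{p1},{p1,p3},{p1,p5},{p1,p6},{p3,p4},{p4,p5},{p1,p3,p5},{p1,p3,p6},{p1,p5,p6},{p2,p4,p5}} V134={{p3,p4},{p4,p5},{p2,p4,p5}} V234={{p4},{p2,p4},{p3,p4},{p4,p5},{p2,p4,p5}}
  V1234={{p3,p4},{p4,p5},{p2,p4,p5}}
components per intersection:
  V1: {{p1},{p3},{p5},{p6},{p1,p3},{p1,p5},{p1,p6},{p2,p5},{p3,p4},{p3,p5},{p3,p6},{p4,p5},{p5,p6},{p1,p3,p5},{p1,p3,p6},{p1,p5,p6},{p2,p4,p5}}
  V2: {{p1},{p1,p3},{p1,p5},{p1,p6},{p1,p3,p5},{p1,p3,p6},{p1,p5,p6}} {{p2},{p4},{p2,p4},{p2,p5},{p3,p4},{p4,p5},{p2,p4,p5}}
  V3: {{p4},{p2,p4},{p3,p4},{p4,p5},{p2,p4,p5}}
  V4: {{p1},{p3},{p4},{p1,p3},{p1,p5},{p1,p6},{p2,p4},{p3,p4},{p3,p5},{p3,p6},{p4,p5},{p1,p3,p5},{p1,p3,p6},{p1,p5,p6},{p2,p4,p5}}
  V12: {{p1},{p1,p3},{p1,p5},{p1,p6},{p1,p3,p5},{p1,p3,p6},{p1,p5,p6}} {{p2,p5},{p4,p5},{p2,p4,p5}} {{p3,p4}}
  V13: {{p3,p4}} {{p4,p5},{p2,p4,p5}}
  V14: {{p1},{p3},{p1,p3},{p1,p5},{p1,p6},{p3,p4},{p3,p5},{p3,p6},{p1,p3,p5},{p1,p3,p6},{p1,p5,p6}} {{p4,p5},{p2,p4,p5}}
  V23: {{p4},{p2,p4},{p3,p4},{p4,p5},{p2,p4,p5}}
  V24: {{p1},{p1,p3},{p1,p5},{p1,p6},{p1,p3,p5},{p1,p3,p6},{p1,p5,p6}} {{p4},{p2,p4},{p3,p4},{p4,p5},{p2,p4,p5}}
  V34: {{p4},{p2,p4},{p3,p4},{p4,p5},{p2,p4,p5}}
  V123: {{p3,p4}} {{p4,p5},{p2,p4,p5}}
  V124: {{p1},{p1,p3},{p1,p5},{p1,p6},{p1,p3,p5},{p1,p3,p6},{p1,p5,p6}} {{p3,p4}} {{p4,p5},{p2,p4,p5}}
  V134: {{p3,p4}} {{p4,p5},{p2,p4,p5}}
  V234: {{p4},{p2,p4},{p3,p4},{p4,p5},{p2,p4,p5}}
  V1234: {{p3,p4}} {{p4,p5},{p2,p4,p5}}
C dims 5,11,8,2; δ0: rk 4, SNF 1^4; δ1: rk 6, SNF 1^6; δ2: rk 2, SNF 1^2
Ȟ^0 = (5 − 4) − 0 = 1, so Ȟ^0 ≅ Z
Ȟ^1 = (11 − 6) − 4 = 1, so Ȟ^1 ≅ Z
Ȟ^2 = (8 − 2) − 6 = 0, so Ȟ^2 ≅ 0
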